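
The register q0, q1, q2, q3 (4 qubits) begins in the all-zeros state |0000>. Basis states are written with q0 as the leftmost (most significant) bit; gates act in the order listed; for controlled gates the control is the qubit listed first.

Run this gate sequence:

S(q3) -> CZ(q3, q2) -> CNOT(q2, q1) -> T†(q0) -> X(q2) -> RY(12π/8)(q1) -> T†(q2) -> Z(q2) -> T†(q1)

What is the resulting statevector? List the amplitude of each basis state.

After the circuit, the state carries amplitude -sqrt(2)*exp(3*I*pi/4)/2 on |0010>, sqrt(2)*I/2 on |0110>, and 0 on every other basis state.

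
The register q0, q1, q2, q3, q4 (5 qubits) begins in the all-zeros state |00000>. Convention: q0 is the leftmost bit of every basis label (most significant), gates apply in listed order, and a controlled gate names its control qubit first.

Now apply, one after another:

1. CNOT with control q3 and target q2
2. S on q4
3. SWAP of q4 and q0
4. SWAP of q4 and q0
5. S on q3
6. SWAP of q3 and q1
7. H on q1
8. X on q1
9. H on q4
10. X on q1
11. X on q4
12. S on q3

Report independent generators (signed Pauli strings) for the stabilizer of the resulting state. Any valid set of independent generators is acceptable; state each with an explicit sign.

One valid set of independent stabilizer generators is +IXIII, +IIIIX, +ZIIII, +IIZII, +IIIZI (any independent generating set of the same group is equally correct). Key observation: the block from step 3 through step 4 cancels to the identity and can be dropped.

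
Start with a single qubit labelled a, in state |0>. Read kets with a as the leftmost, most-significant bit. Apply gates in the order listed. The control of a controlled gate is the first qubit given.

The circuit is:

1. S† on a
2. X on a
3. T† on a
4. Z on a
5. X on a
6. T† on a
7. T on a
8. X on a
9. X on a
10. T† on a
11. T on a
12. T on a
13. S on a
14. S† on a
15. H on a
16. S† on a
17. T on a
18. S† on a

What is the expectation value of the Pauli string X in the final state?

The expectation value of X is -sqrt(2)/2. Key observation: gates 6-11 undo each other exactly, leaving only the rest of the circuit to track.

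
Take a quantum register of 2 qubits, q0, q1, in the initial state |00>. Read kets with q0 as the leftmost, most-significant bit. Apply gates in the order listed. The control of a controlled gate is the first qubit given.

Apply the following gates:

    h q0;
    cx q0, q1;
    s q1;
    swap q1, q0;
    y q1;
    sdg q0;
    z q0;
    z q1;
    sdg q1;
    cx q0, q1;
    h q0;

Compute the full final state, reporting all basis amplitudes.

After the circuit, the state carries amplitude 0 on |00>, -1/2 + I/2 on |01>, 0 on |10>, -1/2 - I/2 on |11>.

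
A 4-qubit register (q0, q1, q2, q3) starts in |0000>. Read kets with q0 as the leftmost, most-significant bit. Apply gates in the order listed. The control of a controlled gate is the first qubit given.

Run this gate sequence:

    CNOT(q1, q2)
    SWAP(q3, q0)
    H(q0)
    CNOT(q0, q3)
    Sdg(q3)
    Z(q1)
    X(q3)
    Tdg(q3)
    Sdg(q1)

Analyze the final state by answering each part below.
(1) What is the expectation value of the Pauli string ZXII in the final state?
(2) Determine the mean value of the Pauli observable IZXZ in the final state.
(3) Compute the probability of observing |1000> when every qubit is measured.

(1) The observable ZXII averages to 0.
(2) In the final state, IZXZ has expectation 0.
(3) A full measurement returns |1000> with probability 1/2.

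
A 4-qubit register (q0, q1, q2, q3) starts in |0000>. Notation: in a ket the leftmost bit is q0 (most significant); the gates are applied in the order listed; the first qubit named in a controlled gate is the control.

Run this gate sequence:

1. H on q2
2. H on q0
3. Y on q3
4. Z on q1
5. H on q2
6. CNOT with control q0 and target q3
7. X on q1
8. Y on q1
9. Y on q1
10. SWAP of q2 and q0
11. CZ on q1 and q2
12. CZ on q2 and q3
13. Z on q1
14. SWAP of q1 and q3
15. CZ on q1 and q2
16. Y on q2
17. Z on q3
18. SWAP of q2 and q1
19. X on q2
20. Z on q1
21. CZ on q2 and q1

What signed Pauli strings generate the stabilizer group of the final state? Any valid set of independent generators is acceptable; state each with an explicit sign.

The stabilizer group can be generated by -IXXI, +ZIII, -IZZI, -IIIZ, among other valid generating sets.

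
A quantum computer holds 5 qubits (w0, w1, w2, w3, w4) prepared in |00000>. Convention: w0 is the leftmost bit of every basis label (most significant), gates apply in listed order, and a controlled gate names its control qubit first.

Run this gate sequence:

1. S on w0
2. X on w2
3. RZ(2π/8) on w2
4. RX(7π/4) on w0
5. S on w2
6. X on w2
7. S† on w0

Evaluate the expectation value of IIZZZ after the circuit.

In the final state, IIZZZ has expectation 1.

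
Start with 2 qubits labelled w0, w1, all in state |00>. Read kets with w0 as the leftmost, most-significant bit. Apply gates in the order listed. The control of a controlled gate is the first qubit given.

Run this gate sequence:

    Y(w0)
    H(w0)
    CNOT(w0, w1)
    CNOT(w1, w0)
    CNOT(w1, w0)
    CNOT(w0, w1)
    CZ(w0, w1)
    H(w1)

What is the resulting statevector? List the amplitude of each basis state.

The resulting statevector has amplitude I/2 on |00>, I/2 on |01>, -I/2 on |10>, -I/2 on |11>. Key observation: gates 3-6 undo each other exactly, leaving only the rest of the circuit to track.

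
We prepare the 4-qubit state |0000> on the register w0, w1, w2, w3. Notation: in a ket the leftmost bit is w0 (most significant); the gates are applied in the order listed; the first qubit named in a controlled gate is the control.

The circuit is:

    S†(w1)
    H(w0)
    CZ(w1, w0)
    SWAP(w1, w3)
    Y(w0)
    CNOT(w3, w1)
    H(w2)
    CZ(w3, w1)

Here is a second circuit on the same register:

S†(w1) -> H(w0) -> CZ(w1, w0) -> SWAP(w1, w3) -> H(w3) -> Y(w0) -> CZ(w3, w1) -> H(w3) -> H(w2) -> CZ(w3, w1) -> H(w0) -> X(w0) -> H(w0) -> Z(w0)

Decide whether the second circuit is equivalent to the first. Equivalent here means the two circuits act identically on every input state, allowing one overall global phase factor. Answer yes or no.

No: there is an input state on which the two circuits produce genuinely different outputs (not merely differing by a phase).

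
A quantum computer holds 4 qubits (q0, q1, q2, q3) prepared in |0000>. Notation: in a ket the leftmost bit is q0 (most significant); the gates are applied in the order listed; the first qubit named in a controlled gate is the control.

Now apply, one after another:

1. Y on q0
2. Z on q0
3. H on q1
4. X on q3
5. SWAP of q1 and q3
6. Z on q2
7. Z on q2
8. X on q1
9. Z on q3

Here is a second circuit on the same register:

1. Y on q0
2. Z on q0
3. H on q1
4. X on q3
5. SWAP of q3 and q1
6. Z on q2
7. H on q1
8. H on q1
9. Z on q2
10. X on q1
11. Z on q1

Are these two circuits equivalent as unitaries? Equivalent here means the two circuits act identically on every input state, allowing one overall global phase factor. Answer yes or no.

No: there is an input state on which the two circuits produce genuinely different outputs (not merely differing by a phase).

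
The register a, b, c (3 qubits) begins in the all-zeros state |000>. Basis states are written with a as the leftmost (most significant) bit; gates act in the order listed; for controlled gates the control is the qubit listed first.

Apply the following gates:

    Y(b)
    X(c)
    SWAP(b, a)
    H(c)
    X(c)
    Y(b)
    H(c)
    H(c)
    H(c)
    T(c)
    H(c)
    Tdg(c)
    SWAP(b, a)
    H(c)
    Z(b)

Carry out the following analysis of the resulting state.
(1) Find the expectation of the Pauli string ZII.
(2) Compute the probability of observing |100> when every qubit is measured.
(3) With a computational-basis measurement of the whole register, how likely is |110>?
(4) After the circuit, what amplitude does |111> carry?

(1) The observable ZII averages to -1. Key observation: steps 7-8 multiply out to the identity, so the circuit reduces to the remaining gates.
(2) A full measurement returns |100> with probability 0.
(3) A full measurement returns |110> with probability 1/2 - sqrt(2)/4.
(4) The amplitude on |111> is -1/2 - exp(I*pi/4)/2.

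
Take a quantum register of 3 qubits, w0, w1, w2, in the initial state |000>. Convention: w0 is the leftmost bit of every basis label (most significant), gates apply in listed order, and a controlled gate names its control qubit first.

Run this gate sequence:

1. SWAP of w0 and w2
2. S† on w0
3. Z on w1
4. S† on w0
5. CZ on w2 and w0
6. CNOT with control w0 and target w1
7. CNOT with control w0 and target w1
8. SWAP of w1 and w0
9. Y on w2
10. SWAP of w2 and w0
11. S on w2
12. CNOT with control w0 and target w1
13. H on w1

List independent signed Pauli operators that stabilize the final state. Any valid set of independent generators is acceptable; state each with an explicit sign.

The final state is stabilized by the group generated by -IXI, -ZII, +IIZ; other independent generating sets are equally valid.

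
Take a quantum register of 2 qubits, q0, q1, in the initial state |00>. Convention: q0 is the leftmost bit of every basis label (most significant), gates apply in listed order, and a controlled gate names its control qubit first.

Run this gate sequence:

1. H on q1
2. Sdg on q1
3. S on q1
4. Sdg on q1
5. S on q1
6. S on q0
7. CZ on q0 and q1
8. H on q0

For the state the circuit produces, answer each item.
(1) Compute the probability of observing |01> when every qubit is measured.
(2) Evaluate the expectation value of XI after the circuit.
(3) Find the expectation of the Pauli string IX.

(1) The probability of measuring |01> is 1/4. Key observation: steps 2-5 multiply out to the identity, so the circuit reduces to the remaining gates.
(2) In the final state, XI has expectation 1.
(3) In the final state, IX has expectation 1.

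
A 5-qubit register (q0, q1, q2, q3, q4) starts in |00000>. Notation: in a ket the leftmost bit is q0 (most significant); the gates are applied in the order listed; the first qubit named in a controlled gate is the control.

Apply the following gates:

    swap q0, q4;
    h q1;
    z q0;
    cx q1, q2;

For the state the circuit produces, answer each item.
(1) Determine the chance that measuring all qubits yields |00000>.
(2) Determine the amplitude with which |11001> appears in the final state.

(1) The probability of measuring |00000> is 1/2.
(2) |11001> carries amplitude 0 in the final state.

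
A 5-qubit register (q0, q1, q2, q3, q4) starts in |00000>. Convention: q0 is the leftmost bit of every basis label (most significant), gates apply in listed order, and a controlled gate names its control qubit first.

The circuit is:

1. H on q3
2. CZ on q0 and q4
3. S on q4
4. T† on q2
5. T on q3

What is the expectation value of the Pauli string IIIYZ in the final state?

In the final state, IIIYZ has expectation sqrt(2)/2.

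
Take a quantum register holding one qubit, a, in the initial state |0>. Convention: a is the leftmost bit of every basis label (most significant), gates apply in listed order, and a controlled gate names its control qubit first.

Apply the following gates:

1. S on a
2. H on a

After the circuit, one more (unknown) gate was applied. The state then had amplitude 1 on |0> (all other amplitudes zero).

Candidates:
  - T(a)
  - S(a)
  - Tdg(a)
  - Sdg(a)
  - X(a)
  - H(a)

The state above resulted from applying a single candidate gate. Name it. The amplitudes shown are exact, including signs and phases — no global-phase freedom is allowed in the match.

The unique candidate consistent with the amplitudes is H(a).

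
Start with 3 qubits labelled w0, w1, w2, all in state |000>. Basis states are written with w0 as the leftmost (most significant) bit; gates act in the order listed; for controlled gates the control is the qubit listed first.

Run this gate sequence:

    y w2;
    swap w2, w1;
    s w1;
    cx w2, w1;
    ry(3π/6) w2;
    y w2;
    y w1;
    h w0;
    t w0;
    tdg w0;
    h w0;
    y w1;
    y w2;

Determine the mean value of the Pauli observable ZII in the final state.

The observable ZII averages to 1. Key observation: steps 6-13 multiply out to the identity, so the circuit reduces to the remaining gates.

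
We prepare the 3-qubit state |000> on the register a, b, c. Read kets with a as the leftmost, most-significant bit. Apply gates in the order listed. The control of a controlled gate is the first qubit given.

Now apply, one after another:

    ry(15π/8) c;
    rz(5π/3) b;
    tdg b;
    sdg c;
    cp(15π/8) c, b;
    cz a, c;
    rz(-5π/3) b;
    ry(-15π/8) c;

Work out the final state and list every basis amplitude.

The final amplitudes are sqrt(sqrt(2) + 2)/4 + 1/2 - I/2 + I*sqrt(sqrt(2) + 2)/4 on |000>, (1 + I)*sqrt(2 - sqrt(2))/4 on |001>, and 0 on every other basis state.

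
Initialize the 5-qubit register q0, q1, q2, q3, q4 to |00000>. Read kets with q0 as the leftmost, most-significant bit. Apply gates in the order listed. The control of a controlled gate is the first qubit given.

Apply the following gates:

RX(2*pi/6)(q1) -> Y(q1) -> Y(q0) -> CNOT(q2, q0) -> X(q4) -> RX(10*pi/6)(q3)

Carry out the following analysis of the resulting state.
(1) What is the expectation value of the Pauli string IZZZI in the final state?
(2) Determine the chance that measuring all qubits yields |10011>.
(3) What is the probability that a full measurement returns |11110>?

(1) The observable IZZZI averages to -1/4.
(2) Outcome |10011> occurs with probability 1/16.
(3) A full measurement returns |11110> with probability 0.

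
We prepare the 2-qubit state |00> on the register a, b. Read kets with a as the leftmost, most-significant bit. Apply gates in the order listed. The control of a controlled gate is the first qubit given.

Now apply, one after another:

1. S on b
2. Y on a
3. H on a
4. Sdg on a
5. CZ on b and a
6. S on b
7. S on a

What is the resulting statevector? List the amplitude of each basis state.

The final amplitudes are sqrt(2)*I/2 on |00>, 0 on |01>, -sqrt(2)*I/2 on |10>, 0 on |11>.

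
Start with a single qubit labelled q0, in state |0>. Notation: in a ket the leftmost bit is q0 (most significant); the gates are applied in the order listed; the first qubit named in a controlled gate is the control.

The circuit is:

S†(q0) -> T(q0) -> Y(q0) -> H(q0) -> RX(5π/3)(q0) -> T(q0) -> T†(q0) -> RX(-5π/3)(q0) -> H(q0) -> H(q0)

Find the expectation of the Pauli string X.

The expectation value of X is -1.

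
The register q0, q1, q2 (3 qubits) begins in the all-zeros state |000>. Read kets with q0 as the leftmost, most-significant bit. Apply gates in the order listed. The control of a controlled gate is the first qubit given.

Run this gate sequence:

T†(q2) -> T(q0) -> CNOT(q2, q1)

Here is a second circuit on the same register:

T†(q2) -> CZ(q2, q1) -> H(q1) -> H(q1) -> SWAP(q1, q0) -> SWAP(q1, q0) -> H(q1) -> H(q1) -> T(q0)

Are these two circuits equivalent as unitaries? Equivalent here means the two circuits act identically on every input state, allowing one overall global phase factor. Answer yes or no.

No — the two circuits implement different unitaries, even allowing a global phase.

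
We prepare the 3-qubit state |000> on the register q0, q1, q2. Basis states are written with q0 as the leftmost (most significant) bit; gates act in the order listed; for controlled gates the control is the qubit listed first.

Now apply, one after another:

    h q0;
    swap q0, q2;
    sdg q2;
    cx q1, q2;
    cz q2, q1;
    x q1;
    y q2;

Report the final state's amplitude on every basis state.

The resulting statevector has amplitude -sqrt(2)/2 on |010>, sqrt(2)*I/2 on |011>, and 0 on every other basis state.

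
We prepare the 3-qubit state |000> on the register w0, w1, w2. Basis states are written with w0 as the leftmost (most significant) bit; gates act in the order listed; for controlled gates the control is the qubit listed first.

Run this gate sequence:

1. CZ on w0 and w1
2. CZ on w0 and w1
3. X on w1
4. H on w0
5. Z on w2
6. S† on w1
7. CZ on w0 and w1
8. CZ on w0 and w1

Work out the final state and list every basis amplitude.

The resulting statevector has amplitude -sqrt(2)*I/2 on |010>, -sqrt(2)*I/2 on |110>, and 0 on every other basis state.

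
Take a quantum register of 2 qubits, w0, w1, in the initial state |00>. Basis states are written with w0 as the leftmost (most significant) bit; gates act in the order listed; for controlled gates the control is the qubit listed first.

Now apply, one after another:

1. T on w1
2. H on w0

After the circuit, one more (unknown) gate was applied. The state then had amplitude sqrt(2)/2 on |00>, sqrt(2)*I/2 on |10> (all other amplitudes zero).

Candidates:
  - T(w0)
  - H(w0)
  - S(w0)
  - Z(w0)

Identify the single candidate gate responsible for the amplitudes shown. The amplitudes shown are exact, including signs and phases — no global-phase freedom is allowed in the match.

The unique candidate consistent with the amplitudes is S(w0).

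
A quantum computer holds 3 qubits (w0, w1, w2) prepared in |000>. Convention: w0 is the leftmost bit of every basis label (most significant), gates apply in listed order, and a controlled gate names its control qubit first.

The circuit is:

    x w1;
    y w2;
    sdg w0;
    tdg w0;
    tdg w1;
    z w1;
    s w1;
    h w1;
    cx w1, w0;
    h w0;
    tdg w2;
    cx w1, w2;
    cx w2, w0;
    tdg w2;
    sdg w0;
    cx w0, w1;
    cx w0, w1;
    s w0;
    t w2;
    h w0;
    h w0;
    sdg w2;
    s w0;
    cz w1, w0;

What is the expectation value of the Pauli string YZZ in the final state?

In the final state, YZZ has expectation -1.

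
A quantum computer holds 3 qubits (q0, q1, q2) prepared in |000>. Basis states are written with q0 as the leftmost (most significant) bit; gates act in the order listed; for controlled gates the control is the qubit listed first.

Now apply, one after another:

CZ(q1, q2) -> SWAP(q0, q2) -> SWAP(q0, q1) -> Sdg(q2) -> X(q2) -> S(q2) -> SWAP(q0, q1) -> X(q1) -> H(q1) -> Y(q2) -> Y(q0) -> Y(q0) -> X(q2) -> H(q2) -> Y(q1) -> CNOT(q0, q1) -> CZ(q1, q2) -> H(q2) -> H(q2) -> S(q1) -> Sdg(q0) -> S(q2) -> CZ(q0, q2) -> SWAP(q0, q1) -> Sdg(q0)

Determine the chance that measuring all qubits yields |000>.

The probability of measuring |000> is 1/4.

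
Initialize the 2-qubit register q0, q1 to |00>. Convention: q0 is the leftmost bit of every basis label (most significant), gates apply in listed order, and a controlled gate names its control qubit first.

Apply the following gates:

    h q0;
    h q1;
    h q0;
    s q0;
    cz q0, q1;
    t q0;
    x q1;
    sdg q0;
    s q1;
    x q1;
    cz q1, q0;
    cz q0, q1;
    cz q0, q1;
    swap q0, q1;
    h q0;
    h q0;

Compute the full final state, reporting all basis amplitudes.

The resulting statevector has amplitude sqrt(2)*I/2 on |00>, 0 on |01>, sqrt(2)/2 on |10>, 0 on |11>.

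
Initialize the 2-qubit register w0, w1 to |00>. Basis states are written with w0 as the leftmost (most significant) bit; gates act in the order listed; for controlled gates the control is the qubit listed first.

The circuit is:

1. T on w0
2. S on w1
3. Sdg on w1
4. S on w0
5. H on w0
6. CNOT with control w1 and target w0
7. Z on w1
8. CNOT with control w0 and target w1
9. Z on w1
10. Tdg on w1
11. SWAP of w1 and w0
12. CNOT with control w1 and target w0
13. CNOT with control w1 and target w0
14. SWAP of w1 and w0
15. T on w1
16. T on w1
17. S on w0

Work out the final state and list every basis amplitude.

The final amplitudes are sqrt(2)/2 on |00>, 0 on |01>, 0 on |10>, -sqrt(2)*exp(3*I*pi/4)/2 on |11>. Key observation: gates 10-15 undo each other exactly, leaving only the rest of the circuit to track.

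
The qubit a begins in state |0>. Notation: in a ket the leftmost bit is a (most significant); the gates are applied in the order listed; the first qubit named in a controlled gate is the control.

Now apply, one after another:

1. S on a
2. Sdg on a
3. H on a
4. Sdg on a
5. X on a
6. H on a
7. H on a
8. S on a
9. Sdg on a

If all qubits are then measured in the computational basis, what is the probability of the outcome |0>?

A full measurement returns |0> with probability 1/2.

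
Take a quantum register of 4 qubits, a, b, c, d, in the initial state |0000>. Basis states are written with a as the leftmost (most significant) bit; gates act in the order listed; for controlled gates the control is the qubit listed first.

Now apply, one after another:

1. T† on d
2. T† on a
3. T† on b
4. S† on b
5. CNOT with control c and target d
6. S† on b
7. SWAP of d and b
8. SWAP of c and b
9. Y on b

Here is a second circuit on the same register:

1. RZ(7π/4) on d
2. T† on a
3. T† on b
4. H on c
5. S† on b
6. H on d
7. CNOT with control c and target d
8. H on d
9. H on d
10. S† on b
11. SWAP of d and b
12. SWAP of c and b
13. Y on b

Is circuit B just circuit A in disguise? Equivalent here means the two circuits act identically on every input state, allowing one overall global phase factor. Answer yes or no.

No, they are not equivalent — no single phase factor reconciles the two unitaries.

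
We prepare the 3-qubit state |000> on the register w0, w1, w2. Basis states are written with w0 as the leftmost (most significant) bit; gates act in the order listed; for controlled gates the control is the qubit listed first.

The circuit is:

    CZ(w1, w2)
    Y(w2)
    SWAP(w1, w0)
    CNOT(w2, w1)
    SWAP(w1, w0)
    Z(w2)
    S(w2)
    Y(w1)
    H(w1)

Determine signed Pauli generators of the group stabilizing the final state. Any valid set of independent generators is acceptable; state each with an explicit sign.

The final state is stabilized by the group generated by -IXI, -ZII, -IIZ; other independent generating sets are equally valid.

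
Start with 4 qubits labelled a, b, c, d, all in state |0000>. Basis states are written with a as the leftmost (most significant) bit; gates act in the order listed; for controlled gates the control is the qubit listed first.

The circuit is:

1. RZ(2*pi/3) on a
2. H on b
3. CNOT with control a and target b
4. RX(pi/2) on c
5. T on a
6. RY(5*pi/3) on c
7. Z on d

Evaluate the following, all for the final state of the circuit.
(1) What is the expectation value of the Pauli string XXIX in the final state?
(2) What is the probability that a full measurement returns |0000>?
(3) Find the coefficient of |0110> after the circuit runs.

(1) In the final state, XXIX has expectation 0.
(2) A full measurement returns |0000> with probability 1/4.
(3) |0110> carries amplitude 1/2 in the final state.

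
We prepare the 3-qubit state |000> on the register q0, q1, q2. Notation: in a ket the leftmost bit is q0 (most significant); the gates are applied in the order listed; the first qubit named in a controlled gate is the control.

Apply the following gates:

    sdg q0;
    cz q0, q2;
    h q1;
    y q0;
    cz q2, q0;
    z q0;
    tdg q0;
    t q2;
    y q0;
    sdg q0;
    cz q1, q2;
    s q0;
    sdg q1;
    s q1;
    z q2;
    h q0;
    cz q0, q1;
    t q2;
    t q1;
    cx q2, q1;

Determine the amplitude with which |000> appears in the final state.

The final state's coefficient on |000> equals exp(3*I*pi/4)/2.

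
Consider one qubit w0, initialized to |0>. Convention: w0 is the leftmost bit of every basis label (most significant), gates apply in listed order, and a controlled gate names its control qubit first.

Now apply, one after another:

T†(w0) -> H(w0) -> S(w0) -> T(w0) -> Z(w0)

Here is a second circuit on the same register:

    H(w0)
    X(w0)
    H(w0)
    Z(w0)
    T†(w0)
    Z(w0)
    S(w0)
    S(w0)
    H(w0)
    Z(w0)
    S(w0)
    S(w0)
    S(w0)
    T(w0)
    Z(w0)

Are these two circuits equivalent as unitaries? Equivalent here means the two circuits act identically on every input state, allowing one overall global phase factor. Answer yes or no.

Yes — the two circuits implement the same unitary up to a global phase.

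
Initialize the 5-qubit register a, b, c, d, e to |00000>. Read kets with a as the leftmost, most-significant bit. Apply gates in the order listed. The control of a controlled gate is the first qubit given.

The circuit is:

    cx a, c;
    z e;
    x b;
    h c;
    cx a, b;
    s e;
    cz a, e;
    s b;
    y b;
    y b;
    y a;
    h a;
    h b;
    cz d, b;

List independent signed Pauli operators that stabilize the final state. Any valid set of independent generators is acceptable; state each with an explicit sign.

The final state is stabilized by the group generated by -XIIII, -IXIII, +IIXII, +IIIZI, +IIIIZ; other independent generating sets are equally valid.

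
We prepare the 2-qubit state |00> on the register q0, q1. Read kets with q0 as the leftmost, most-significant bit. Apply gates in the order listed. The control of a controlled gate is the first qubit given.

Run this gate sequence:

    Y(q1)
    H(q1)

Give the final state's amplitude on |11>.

The amplitude on |11> is 0.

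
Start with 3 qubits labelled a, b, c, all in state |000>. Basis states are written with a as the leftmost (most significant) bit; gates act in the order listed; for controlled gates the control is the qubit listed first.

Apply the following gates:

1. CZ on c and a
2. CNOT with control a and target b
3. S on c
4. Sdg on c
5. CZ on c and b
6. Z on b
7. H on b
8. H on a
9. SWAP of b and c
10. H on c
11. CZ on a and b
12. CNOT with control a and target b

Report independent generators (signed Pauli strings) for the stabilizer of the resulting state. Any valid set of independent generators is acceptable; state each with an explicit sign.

The final state is stabilized by the group generated by +XXI, +ZZI, +IIZ; other independent generating sets are equally valid. Key observation: steps 3-4 multiply out to the identity, so the circuit reduces to the remaining gates.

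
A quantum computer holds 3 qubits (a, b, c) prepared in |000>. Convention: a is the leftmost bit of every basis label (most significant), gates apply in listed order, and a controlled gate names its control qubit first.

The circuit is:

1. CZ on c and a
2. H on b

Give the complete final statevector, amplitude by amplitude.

After the circuit, the state carries amplitude sqrt(2)/2 on |000>, sqrt(2)/2 on |010>, and 0 on every other basis state.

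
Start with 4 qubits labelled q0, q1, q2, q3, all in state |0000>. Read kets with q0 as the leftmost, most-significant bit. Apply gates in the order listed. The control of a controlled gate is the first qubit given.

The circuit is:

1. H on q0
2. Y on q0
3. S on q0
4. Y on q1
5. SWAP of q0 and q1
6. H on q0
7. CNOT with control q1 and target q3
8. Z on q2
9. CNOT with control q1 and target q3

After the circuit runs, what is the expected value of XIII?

The observable XIII averages to -1.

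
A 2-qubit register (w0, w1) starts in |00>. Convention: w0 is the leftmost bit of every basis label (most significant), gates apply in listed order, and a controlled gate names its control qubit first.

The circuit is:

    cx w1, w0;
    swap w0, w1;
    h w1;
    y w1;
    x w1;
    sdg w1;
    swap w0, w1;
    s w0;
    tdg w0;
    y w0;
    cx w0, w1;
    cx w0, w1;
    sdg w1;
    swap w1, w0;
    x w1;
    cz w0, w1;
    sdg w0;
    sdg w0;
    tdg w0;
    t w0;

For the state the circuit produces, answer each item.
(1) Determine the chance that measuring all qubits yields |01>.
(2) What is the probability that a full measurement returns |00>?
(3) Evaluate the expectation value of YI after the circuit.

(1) The probability of measuring |01> is 1/2. Key observation: steps 11-12 multiply out to the identity, so the circuit reduces to the remaining gates.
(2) Outcome |00> occurs with probability 1/2.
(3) In the final state, YI has expectation 0.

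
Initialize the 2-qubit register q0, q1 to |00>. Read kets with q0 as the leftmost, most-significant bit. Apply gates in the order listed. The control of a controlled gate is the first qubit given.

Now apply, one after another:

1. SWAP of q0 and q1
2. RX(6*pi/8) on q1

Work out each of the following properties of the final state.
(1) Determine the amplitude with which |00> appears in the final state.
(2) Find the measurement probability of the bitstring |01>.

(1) The amplitude on |00> is sqrt(2 - sqrt(2))/2.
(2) The probability of measuring |01> is sqrt(2)/4 + 1/2.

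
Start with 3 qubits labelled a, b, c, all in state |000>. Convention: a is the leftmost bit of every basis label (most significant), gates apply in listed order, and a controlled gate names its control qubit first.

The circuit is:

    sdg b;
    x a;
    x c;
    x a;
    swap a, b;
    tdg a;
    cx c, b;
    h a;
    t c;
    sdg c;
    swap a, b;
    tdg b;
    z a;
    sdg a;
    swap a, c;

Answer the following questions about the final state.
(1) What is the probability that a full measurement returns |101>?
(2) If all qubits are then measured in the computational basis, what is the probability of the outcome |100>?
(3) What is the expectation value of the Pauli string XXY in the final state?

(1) A full measurement returns |101> with probability 1/2.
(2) A full measurement returns |100> with probability 0.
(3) In the final state, XXY has expectation 0.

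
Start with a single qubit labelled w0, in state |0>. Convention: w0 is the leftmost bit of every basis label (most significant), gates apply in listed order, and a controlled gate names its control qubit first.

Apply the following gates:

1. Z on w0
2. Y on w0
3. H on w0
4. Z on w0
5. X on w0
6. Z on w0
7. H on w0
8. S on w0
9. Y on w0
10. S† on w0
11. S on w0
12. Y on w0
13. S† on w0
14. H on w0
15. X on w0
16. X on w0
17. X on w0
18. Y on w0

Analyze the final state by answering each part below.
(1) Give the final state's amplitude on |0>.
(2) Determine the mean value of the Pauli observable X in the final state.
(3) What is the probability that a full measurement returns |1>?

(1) |0> carries amplitude sqrt(2)/2 in the final state. Key observation: the block from step 7 through step 14 cancels to the identity and can be dropped.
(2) The expectation value of X is 1.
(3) Outcome |1> occurs with probability 1/2.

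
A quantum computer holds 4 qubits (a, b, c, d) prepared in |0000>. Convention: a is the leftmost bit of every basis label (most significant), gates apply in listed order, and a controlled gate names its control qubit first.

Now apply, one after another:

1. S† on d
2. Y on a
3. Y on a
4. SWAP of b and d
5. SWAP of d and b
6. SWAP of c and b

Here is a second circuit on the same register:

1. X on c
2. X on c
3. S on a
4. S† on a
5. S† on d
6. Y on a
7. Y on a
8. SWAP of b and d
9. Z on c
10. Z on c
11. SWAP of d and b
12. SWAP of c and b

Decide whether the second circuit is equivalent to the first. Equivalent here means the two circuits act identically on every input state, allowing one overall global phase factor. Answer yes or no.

Yes, they are equivalent — the unitaries differ by at most a global phase.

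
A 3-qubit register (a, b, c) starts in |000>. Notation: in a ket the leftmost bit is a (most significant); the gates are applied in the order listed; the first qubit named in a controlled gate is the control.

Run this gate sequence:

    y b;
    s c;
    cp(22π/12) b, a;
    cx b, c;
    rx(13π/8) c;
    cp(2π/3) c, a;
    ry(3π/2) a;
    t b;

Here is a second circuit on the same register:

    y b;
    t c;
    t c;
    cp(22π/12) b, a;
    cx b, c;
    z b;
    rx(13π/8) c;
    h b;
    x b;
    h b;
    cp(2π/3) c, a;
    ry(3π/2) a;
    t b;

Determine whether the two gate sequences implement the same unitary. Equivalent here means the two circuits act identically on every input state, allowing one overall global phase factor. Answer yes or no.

Yes: on every input state the two circuits agree up to one overall phase factor.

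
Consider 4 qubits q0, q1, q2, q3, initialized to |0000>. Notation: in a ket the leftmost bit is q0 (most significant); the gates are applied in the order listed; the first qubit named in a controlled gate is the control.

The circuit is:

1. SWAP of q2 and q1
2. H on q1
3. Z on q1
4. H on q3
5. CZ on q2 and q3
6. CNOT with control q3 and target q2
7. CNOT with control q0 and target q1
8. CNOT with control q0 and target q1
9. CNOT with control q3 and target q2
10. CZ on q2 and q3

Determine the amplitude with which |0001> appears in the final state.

|0001> carries amplitude 1/2 in the final state. Key observation: the block from step 5 through step 10 cancels to the identity and can be dropped.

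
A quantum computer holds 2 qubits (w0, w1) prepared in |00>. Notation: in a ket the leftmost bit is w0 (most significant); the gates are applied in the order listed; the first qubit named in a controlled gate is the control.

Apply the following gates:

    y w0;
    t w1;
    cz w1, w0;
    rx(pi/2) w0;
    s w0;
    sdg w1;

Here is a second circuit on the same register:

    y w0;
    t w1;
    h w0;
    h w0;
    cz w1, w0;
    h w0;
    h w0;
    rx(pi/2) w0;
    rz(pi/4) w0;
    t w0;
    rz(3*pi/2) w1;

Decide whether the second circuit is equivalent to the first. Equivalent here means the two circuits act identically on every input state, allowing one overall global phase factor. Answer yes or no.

Yes, they are equivalent — the unitaries differ by at most a global phase.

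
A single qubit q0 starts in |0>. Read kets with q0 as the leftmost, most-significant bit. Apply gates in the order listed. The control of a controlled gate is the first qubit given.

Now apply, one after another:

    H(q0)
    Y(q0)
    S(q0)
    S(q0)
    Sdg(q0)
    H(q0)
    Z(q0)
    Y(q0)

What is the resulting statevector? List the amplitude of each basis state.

The final amplitudes are 1/2 + I/2 on |0>, 1/2 - I/2 on |1>.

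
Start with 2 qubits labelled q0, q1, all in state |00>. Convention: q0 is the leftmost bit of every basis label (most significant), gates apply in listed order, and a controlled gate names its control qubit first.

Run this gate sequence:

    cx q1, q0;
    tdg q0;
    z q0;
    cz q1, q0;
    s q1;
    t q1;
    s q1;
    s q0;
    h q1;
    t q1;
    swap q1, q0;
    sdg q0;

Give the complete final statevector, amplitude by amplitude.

The resulting statevector has amplitude sqrt(2)/2 on |00>, 0 on |01>, -sqrt(2)*exp(3*I*pi/4)/2 on |10>, 0 on |11>.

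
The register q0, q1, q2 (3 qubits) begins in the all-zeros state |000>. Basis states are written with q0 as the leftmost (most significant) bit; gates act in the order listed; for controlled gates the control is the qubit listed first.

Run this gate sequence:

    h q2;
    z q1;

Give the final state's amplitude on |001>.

The amplitude on |001> is sqrt(2)/2.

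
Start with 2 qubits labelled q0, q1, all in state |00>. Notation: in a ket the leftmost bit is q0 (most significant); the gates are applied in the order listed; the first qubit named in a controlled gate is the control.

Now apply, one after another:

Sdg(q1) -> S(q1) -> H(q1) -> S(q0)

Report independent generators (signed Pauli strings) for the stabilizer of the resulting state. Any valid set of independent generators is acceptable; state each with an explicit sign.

The final state is stabilized by the group generated by +IX, +ZI; other independent generating sets are equally valid.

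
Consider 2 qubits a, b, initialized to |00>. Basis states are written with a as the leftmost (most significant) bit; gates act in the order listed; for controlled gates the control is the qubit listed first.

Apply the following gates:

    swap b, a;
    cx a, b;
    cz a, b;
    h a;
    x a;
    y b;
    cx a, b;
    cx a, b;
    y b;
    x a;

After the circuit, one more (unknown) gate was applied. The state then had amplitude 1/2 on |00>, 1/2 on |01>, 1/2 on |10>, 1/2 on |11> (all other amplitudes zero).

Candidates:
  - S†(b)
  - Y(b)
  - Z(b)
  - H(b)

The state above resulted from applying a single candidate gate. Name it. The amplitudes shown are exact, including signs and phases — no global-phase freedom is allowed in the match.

The applied gate was H(b). Key observation: gates 5-10 undo each other exactly, leaving only the rest of the circuit to track.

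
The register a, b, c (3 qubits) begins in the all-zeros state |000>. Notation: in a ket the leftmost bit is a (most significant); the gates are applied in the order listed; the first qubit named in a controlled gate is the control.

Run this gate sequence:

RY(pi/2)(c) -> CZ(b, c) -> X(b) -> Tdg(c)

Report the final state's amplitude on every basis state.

The final amplitudes are sqrt(2)/2 on |010>, -sqrt(2)*exp(3*I*pi/4)/2 on |011>, and 0 on every other basis state.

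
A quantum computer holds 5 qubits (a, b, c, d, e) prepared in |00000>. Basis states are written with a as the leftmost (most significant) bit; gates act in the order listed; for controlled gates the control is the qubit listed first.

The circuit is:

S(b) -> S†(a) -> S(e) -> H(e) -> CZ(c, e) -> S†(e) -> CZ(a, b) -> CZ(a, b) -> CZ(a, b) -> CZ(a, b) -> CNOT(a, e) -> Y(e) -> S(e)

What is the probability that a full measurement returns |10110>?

A full measurement returns |10110> with probability 0. Key observation: steps 7-10 multiply out to the identity, so the circuit reduces to the remaining gates.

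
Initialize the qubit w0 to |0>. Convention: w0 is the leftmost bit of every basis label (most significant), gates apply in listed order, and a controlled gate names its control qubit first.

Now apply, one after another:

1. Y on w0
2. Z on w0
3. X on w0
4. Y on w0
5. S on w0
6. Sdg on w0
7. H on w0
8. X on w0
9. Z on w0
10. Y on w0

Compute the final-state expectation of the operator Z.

The expectation value of Z is 0.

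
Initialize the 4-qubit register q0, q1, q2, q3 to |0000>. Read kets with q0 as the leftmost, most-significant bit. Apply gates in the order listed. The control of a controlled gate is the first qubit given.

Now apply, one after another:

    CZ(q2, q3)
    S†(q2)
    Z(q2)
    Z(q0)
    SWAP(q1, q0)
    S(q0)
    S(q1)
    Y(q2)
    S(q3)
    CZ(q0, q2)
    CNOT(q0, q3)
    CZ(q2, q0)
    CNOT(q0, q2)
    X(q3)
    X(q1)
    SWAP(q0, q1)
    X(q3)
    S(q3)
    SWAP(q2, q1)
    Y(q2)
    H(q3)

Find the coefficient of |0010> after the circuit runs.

The final state's coefficient on |0010> equals 0.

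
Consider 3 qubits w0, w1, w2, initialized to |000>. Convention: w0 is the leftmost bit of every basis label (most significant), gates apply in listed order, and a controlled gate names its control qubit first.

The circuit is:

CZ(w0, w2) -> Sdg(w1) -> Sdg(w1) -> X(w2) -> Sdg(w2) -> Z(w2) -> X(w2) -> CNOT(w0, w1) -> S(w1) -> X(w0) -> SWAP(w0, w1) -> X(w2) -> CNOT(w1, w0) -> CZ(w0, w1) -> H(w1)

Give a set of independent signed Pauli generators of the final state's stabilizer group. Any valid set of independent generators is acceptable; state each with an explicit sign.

The stabilizer group can be generated by -IXI, -ZII, -IIZ, among other valid generating sets.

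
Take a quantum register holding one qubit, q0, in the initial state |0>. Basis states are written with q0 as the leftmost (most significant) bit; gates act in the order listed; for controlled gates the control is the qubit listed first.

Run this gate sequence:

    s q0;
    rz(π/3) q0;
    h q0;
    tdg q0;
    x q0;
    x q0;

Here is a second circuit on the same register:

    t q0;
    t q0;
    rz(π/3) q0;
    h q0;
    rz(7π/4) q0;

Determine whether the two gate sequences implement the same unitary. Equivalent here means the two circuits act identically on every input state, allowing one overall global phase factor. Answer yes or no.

Yes: on every input state the two circuits agree up to one overall phase factor.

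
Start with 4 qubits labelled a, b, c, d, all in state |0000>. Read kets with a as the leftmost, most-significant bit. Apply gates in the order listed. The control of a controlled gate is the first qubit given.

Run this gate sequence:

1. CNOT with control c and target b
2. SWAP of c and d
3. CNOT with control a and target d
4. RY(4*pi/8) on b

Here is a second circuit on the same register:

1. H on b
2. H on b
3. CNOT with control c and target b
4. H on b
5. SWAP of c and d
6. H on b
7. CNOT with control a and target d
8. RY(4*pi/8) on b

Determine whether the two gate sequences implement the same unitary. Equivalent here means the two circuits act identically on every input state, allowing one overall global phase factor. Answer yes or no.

Yes: on every input state the two circuits agree up to one overall phase factor.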